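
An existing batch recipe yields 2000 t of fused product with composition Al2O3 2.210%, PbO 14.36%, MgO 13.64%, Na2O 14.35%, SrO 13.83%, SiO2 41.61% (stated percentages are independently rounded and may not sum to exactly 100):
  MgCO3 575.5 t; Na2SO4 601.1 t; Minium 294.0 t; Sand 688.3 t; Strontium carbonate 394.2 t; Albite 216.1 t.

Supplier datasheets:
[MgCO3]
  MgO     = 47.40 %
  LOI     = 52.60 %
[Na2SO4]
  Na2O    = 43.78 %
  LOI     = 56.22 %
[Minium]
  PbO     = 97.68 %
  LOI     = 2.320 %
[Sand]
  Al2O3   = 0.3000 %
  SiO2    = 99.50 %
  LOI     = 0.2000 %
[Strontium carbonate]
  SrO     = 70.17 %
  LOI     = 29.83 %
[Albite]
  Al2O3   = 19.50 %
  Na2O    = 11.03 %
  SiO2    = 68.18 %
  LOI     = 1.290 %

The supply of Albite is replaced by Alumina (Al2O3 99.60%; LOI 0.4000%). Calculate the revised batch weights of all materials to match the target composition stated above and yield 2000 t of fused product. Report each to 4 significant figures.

The intermediate values are displayed (rounded to 4 significant digits) across the worked steps — every computation maintains exact precision throughout — a single rounding finalizes each reported number; derived quantities (glass mass, the yield, the totals, six oxide percentages, ignition loss) are recomputed from the batch weights on 2000 t of glass at full float precision, as written in either problem or answer.
The oxide mass targets at 2000 t fused product:
  Al2O3: 2.210% × 2000 = 44.20 t
  PbO: 14.36% × 2000 = 287.2 t
  MgO: 13.64% × 2000 = 272.8 t
  Na2O: 14.35% × 2000 = 287.0 t
  SrO: 13.83% × 2000 = 276.6 t
  SiO2: 41.61% × 2000 = 832.2 t
Mass-balance tally per oxide working from each reported weight, for the quoted basis mass (sums match the target masses exact up to rounding of places):
  Al2O3: 836.4·0.003000 + 41.86·0.9960 = 44.20 t (target 44.20 t)
  PbO: 294.0·0.9768 = 287.2 t (target 287.2 t)
  MgO: 575.5·0.4740 = 272.8 t (target 272.8 t)
  Na2O: 655.6·0.4378 = 287.0 t (target 287.0 t)
  SrO: 394.2·0.7017 = 276.6 t (target 276.6 t)
  SiO2: 836.4·0.9950 = 832.2 t (target 832.2 t)
Glass-mass sanity pass: batch Σ − ignition loss = 2000 t (oxide target masses add up to 2000 t; the stated basis being 2000 t — rounding explains the deltas).
Adding the batch up: Σ batch = 2798 t; loss to ignition Σ batch·LOI = 797.5 t; yield: glass divided by total = 71.49%.

Revised batch per 2000 t fused product:
  MgCO3: 575.5 t
  Na2SO4: 655.6 t
  Minium: 294.0 t
  Sand: 836.4 t
  Strontium carbonate: 394.2 t
  Alumina: 41.86 t
Total batch = 2798 t; LOI loss = 797.5 t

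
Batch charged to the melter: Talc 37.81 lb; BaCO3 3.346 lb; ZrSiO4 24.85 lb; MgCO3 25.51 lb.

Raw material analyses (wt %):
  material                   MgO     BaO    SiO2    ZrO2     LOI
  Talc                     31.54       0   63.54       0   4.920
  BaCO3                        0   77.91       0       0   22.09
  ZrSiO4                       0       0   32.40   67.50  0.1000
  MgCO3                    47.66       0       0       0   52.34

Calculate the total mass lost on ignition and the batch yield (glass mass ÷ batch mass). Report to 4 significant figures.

In-progress results appear (rounded to 4 significant figures) alongside each step — the working math holds full float precision throughout — a single rounding finalizes each reported number. All derived quantities, which include the totals, ignition loss, the four compositions, the yield, glass mass, are rebuilt in full precision, as given in question or answer, from the batch weights for 75.54 lb of glass.
Material-by-material LOI:
  Talc: 37.81 × 0.04920 = 1.860 lb
  BaCO3: 3.346 × 0.2209 = 0.7391 lb
  ZrSiO4: 24.85 × 0.001000 = 0.02485 lb
  MgCO3: 25.51 × 0.5234 = 13.35 lb
Total LOI = 15.98 lb
Glass = batch − LOI = 91.52 − 15.98 = 75.54 lb

LOI loss = 15.98 lb; glass = 75.54 lb; yield = 82.54%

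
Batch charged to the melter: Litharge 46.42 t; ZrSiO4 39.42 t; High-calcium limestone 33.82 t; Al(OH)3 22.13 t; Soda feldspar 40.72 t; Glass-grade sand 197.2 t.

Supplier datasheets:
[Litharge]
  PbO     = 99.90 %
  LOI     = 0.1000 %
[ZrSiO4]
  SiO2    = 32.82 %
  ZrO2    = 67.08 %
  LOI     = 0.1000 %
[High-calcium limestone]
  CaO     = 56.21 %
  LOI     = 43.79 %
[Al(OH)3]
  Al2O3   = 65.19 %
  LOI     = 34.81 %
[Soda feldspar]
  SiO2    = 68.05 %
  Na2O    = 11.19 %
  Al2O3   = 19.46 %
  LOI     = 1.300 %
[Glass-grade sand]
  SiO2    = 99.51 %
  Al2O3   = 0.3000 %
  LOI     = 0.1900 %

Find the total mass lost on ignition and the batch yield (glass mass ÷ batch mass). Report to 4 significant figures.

Intermediates are displayed, rounded to four significant figures, across the worked steps; every computation keeps exact precision in every operation; every reported number is rounded a single time — the derived quantities (LOI, the totals, glass mass, six oxide percentages, yield) are carried in full precision starting from the weights per 356.2 t of glass, as they appear in question or answer.
Each material's LOI contribution:
  Litharge: 46.42 × 0.001000 = 0.04642 t
  ZrSiO4: 39.42 × 0.001000 = 0.03942 t
  High-calcium limestone: 33.82 × 0.4379 = 14.81 t
  Al(OH)3: 22.13 × 0.3481 = 7.703 t
  Soda feldspar: 40.72 × 0.01300 = 0.5294 t
  Glass-grade sand: 197.2 × 0.001900 = 0.3747 t
Total LOI = 23.50 t
Glass = batch − LOI = 379.7 − 23.50 = 356.2 t

LOI loss = 23.50 t; glass = 356.2 t; yield = 93.81%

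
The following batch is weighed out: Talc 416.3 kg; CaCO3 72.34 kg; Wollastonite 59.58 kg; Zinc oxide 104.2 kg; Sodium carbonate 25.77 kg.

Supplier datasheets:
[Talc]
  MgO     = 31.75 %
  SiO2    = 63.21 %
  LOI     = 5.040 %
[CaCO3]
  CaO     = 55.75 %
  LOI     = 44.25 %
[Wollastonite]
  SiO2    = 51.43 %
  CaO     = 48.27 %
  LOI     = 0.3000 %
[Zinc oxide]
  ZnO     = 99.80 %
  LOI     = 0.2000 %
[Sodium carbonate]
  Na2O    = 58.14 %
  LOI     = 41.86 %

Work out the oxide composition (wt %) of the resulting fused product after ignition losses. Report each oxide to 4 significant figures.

The working math carries full float precision end to end — values along the way are shown rounded to 4 significant digits when written out; each reported result receives exactly one rounding. Derived quantities, including totals, yield, LOI, net glass mass, five oxide percentages, are recomputed starting from the weights per 614.0 kg of glass at full precision, exactly as shown in problem or answer.
Oxide masses out of the charge:
  Na2O: 25.77·0.5814 = 14.98 kg
  MgO: 416.3·0.3175 = 132.2 kg
  ZnO: 104.2·0.9980 = 104.0 kg
  SiO2: 416.3·0.6321 + 59.58·0.5143 = 293.8 kg
  CaO: 72.34·0.5575 + 59.58·0.4827 = 69.09 kg
LOI: 416.3·0.05040 + 72.34·0.4425 + 59.58·0.003000 + 104.2·0.002000 + 25.77·0.4186 = 64.17 kg
Glass mass = batch − LOI = 678.2 − 64.17 = 614.0 kg (equal to the oxide-mass sum)
each oxide over glass, ×100, is wt %

Glass mass = 614.0 kg (batch 678.2 − LOI 64.17).
Composition: Na2O 2.440%, MgO 21.53%, ZnO 16.94%, SiO2 47.85%, CaO 11.25%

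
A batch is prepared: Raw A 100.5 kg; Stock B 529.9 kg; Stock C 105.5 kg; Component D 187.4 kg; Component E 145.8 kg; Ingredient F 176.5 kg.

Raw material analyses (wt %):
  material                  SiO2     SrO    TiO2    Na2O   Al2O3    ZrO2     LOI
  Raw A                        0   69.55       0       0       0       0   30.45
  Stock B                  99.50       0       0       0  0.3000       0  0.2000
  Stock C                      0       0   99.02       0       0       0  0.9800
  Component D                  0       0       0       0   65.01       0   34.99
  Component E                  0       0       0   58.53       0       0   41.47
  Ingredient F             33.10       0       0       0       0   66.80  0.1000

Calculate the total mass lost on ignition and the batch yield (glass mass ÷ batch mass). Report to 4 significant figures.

LOI loss = 158.9 kg; glass = 1087 kg; yield = 87.24%

In-progress results appear, with 4-significant-digit rounding, when written out. Every computation runs at full precision from first step to last — every reported value carries a single rounding — derived quantities, which include the six compositions, net glass mass, ignition loss, yield, the totals, are rebuilt at exact precision, exactly as shown in either problem or answer, from the weighed amounts per 1087 kg of glass.
Material-by-material LOI:
  Raw A: 100.5 × 0.3045 = 30.60 kg
  Stock B: 529.9 × 0.002000 = 1.060 kg
  Stock C: 105.5 × 0.009800 = 1.034 kg
  Component D: 187.4 × 0.3499 = 65.57 kg
  Component E: 145.8 × 0.4147 = 60.46 kg
  Ingredient F: 176.5 × 0.001000 = 0.1765 kg
Total LOI = 158.9 kg
Glass = batch − LOI = 1246 − 158.9 = 1087 kg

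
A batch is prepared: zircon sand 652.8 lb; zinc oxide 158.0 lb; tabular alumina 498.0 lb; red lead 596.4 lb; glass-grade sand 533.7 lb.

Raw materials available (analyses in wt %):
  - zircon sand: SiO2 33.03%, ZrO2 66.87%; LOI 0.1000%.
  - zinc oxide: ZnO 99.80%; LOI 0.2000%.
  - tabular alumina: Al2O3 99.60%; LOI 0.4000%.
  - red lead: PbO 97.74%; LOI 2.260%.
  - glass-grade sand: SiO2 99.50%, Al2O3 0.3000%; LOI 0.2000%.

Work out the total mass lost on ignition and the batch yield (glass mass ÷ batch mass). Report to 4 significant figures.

LOI loss = 17.51 lb; glass = 2421 lb; yield = 99.28%

The whole derivation maintains full precision through every step. Working values appear with 4-significant-digit rounding at each printed step; a single rounding yields each reported value — derived quantities, including five oxide percentages, net glass mass, LOI, totals, the yield, are computed from the batch weights per 2421 lb of glass in full float precision as quoted within the question or the answer.
Material-by-material LOI:
  zircon sand: 652.8 × 0.001000 = 0.6528 lb
  zinc oxide: 158.0 × 0.002000 = 0.3160 lb
  tabular alumina: 498.0 × 0.004000 = 1.992 lb
  red lead: 596.4 × 0.02260 = 13.48 lb
  glass-grade sand: 533.7 × 0.002000 = 1.067 lb
Total LOI = 17.51 lb
Glass = batch − LOI = 2439 − 17.51 = 2421 lb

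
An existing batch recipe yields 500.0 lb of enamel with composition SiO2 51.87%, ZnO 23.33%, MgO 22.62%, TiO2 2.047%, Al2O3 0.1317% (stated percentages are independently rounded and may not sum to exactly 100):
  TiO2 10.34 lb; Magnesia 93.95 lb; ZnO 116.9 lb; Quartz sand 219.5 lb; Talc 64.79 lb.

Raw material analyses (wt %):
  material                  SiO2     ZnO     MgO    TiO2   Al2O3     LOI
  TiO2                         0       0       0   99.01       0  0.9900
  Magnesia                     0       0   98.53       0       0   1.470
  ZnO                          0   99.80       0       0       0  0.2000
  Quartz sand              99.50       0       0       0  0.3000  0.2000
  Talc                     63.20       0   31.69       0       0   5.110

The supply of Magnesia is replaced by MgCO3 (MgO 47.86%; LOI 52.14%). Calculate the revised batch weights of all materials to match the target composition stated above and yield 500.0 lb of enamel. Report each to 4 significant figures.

Revised batch per 500.0 lb enamel:
  TiO2: 10.34 lb
  MgCO3: 193.4 lb
  ZnO: 116.9 lb
  Quartz sand: 219.5 lb
  Talc: 64.79 lb
Total batch = 604.9 lb; LOI loss = 104.9 lb

The intermediate values are shown rounded to four significant digits alongside each step. Each numeric step holds exact precision from start to finish; each reported value is rounded once only — all derived quantities, which include the totals, five oxide percentages, LOI, net glass mass, the yield, are re-derived at exact precision, precisely as stated by problem or answer, from the weighed amounts at 500.0 lb of glass.
Target oxide masses per 500.0 lb enamel:
  SiO2: 51.87% × 500.0 = 259.4 lb
  ZnO: 23.33% × 500.0 = 116.6 lb
  MgO: 22.62% × 500.0 = 113.1 lb
  TiO2: 2.047% × 500.0 = 10.24 lb
  Al2O3: 0.1317% × 500.0 = 0.6585 lb
Oxide-by-oxide audit working from each reported weight, against the basis in use (sums match the target masses net of answer rounding effects):
  SiO2: 219.5·0.9950 + 64.79·0.6320 = 259.3 lb (target 259.4 lb)
  ZnO: 116.9·0.9980 = 116.7 lb (target 116.6 lb)
  MgO: 193.4·0.4786 + 64.79·0.3169 = 113.1 lb (target 113.1 lb)
  TiO2: 10.34·0.9901 = 10.24 lb (target 10.24 lb)
  Al2O3: 219.5·0.003000 = 0.6585 lb (target 0.6585 lb)
Auditing the glass mass value: whole batch net of LOI = 500.0 lb (the targets, summed, come to 500.0 lb; against the stated basis, 500.0 lb — differing by rounding only).
Total batch = Σ batch = 604.9 lb; Σ batch·LOI gives LOI loss = 104.9 lb; glass ÷ batch gives a yield of 82.66%.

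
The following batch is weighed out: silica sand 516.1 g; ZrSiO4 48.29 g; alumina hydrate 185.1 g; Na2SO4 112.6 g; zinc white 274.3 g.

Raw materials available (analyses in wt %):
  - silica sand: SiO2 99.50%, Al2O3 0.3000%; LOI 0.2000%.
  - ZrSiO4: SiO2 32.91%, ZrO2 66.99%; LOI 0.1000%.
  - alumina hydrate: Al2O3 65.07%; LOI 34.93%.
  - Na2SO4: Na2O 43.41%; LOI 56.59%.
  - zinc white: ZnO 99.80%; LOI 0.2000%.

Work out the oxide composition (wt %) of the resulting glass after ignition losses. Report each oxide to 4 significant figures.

Working values appear (rounded to four significant digits) in the working. Each numeric step keeps full precision at all times. Every reported result is rounded just once — all derived quantities, which include totals, yield, the five compositions, glass mass, LOI, are rebuilt at exact precision, precisely as stated by the problem or the answer, from the batch weights at 1006 g of glass.
Delivered oxide masses:
  SiO2: 516.1·0.9950 + 48.29·0.3291 = 529.4 g
  ZnO: 274.3·0.9980 = 273.8 g
  ZrO2: 48.29·0.6699 = 32.35 g
  Al2O3: 516.1·0.003000 + 185.1·0.6507 = 122.0 g
  Na2O: 112.6·0.4341 = 48.88 g
LOI: 516.1·0.002000 + 48.29·0.001000 + 185.1·0.3493 + 112.6·0.5659 + 274.3·0.002000 = 130.0 g
Glass mass = batch − LOI = 1136 − 130.0 = 1006 g (equal to the oxide-mass sum)
percent by weight: oxide/glass ×100

Glass mass = 1006 g (batch 1136 − LOI 130.0).
Composition: SiO2 52.61%, ZnO 27.20%, ZrO2 3.214%, Al2O3 12.12%, Na2O 4.857%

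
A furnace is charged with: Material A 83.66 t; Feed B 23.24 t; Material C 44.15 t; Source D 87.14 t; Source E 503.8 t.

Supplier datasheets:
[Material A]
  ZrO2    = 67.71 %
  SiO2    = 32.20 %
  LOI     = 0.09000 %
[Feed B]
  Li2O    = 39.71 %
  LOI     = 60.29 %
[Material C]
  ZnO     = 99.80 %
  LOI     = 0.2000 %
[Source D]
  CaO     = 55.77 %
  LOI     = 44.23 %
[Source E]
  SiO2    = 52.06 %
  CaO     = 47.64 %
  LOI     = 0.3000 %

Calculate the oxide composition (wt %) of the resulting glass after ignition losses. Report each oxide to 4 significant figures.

Each numeric step runs at full float precision throughout. In-progress results are printed (rounded to four significant digits) between the steps — every reported value is rounded exactly once — the derived quantities, including the five compositions, totals, glass mass, the yield, LOI, are recomputed using the weight values for 687.8 t of glass at exact precision as they appear in the problem or the answer.
Per-oxide mass from batch:
  Li2O: 23.24·0.3971 = 9.229 t
  ZnO: 44.15·0.9980 = 44.06 t
  ZrO2: 83.66·0.6771 = 56.65 t
  SiO2: 83.66·0.3220 + 503.8·0.5206 = 289.2 t
  CaO: 87.14·0.5577 + 503.8·0.4764 = 288.6 t
LOI: 83.66·9.000e-04 + 23.24·0.6029 + 44.15·0.002000 + 87.14·0.4423 + 503.8·0.003000 = 54.23 t
Glass = total batch minus LOI = 742.0 − 54.23 = 687.8 t (consistent with Σ oxide mass)
each oxide over glass, ×100, is wt %

Glass mass = 687.8 t (batch 742.0 − LOI 54.23).
Composition: Li2O 1.342%, ZnO 6.407%, ZrO2 8.236%, SiO2 42.05%, CaO 41.96%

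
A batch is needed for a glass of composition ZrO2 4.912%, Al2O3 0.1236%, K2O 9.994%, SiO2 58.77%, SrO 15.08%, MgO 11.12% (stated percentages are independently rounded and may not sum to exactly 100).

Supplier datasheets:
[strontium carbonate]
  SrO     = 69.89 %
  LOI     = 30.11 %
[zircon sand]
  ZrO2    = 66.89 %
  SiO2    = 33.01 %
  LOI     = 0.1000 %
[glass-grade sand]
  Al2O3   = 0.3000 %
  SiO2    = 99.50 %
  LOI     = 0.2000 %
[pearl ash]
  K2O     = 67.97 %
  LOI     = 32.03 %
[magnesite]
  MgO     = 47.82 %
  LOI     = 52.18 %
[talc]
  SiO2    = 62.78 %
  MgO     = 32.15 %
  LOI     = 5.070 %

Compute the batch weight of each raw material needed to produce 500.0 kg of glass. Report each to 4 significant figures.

All arithmetic keeps full float precision throughout — in-progress results are shown rounded to 4 significant digits at each printed step — a single rounding completes every reported value — all derived quantities (glass mass, yield, totals, the six compositions, ignition loss) are re-derived from the weighed amounts on 500.0 kg of glass in full precision, as set out in the question or the answer.
Oxide-by-oxide targets in 500.0 kg glass:
  ZrO2: 4.912% × 500.0 = 24.56 kg
  Al2O3: 0.1236% × 500.0 = 0.6180 kg
  K2O: 9.994% × 500.0 = 49.97 kg
  SiO2: 58.77% × 500.0 = 293.8 kg
  SrO: 15.08% × 500.0 = 75.40 kg
  MgO: 11.12% × 500.0 = 55.60 kg
Balance tally, oxide-wise, per the reported batch figures, per the basis as stated (sums match the target masses net of answer rounding effects):
  ZrO2: 36.72·0.6689 = 24.56 kg (target 24.56 kg)
  Al2O3: 206.0·0.003000 = 0.6180 kg (target 0.6180 kg)
  K2O: 73.52·0.6797 = 49.97 kg (target 49.97 kg)
  SiO2: 36.72·0.3301 + 206.0·0.9950 + 122.3·0.6278 = 293.9 kg (target 293.8 kg)
  SrO: 107.9·0.6989 = 75.41 kg (target 75.40 kg)
  MgO: 34.07·0.4782 + 122.3·0.3215 = 55.61 kg (target 55.60 kg)
Mass balance on the glass: total batch − LOI = 500.0 kg (oxide target masses add up to 500.0 kg; basis as stated: 500.0 kg — a pure rounding effect).
Summing the batch: Σ batch = 580.5 kg; the LOI term Σ batch·LOI equals 80.46 kg; yield: glass divided by total = 86.14%.

Batch per 500.0 kg glass:
  strontium carbonate: 107.9 kg
  zircon sand: 36.72 kg
  glass-grade sand: 206.0 kg
  pearl ash: 73.52 kg
  magnesite: 34.07 kg
  talc: 122.3 kg
Total batch = 580.5 kg; LOI loss = 80.46 kg; yield = 86.14%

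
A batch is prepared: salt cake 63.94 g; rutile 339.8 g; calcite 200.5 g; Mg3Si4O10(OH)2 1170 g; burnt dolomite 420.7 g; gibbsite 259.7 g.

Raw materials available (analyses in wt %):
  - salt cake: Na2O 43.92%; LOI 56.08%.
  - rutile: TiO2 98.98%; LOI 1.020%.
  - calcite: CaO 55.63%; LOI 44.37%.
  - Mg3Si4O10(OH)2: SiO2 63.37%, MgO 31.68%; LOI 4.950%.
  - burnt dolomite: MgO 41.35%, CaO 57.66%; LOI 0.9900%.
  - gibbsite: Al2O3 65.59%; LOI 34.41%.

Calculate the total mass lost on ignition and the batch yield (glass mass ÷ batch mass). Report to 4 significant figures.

LOI loss = 279.7 g; glass = 2175 g; yield = 88.60%

Mid-chain values are displayed rounded to four significant figures; all internal work holds full float precision throughout — each reported value is rounded exactly once. All derived quantities, which include glass mass, the six compositions, the yield, ignition loss, the totals, are rebuilt at full precision, as given in the question or the answer, from the batch weights on 2175 g of glass.
Ignition loss by material:
  salt cake: 63.94 × 0.5608 = 35.86 g
  rutile: 339.8 × 0.01020 = 3.466 g
  calcite: 200.5 × 0.4437 = 88.96 g
  Mg3Si4O10(OH)2: 1170 × 0.04950 = 57.92 g
  burnt dolomite: 420.7 × 0.009900 = 4.165 g
  gibbsite: 259.7 × 0.3441 = 89.36 g
Total LOI = 279.7 g
Glass = batch − LOI = 2455 − 279.7 = 2175 g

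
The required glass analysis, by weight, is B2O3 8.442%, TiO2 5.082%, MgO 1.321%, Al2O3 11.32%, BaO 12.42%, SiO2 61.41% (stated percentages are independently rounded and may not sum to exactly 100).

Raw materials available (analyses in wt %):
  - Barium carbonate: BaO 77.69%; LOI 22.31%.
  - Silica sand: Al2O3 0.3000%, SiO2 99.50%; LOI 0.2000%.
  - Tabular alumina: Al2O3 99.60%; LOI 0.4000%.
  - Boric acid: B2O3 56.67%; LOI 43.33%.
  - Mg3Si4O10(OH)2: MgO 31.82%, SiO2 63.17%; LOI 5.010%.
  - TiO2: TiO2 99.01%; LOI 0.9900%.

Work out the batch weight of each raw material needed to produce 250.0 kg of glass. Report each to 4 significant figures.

Batch per 250.0 kg glass:
  Barium carbonate: 39.97 kg
  Silica sand: 147.7 kg
  Tabular alumina: 27.97 kg
  Boric acid: 37.24 kg
  Mg3Si4O10(OH)2: 10.38 kg
  TiO2: 12.83 kg
Total batch = 276.1 kg; LOI loss = 26.11 kg; yield = 90.54%

Working values are printed, rounded to four significant digits, within the worked lines — the whole derivation holds full precision end to end. A single rounding completes each reported result — the derived quantities, including ignition loss, glass mass, the yield, six oxide percentages, the totals, are computed from the batch weights on 250.0 kg of glass in full float precision, as set out in the problem or the answer.
The oxide mass targets at 250.0 kg glass:
  B2O3: 8.442% × 250.0 = 21.10 kg
  TiO2: 5.082% × 250.0 = 12.70 kg
  MgO: 1.321% × 250.0 = 3.302 kg
  Al2O3: 11.32% × 250.0 = 28.30 kg
  BaO: 12.42% × 250.0 = 31.05 kg
  SiO2: 61.41% × 250.0 = 153.5 kg
Balance tally, oxide-wise, applying the batch weights above, under the basis named above (every target is met by its sum net of answer rounding effects):
  B2O3: 37.24·0.5667 = 21.10 kg (target 21.10 kg)
  TiO2: 12.83·0.9901 = 12.70 kg (target 12.70 kg)
  MgO: 10.38·0.3182 = 3.303 kg (target 3.302 kg)
  Al2O3: 147.7·0.003000 + 27.97·0.9960 = 28.30 kg (target 28.30 kg)
  BaO: 39.97·0.7769 = 31.05 kg (target 31.05 kg)
  SiO2: 147.7·0.9950 + 10.38·0.6317 = 153.5 kg (target 153.5 kg)
Consistency of the glass mass: batch Σ − ignition loss = 250.0 kg (the targets, summed, come to 250.0 kg; with the basis standing at 250.0 kg — deltas are rounding alone).
Batch grand total — Σ batch = 276.1 kg; loss to ignition Σ batch·LOI = 26.11 kg; yield = glass ÷ total batch = 90.54%.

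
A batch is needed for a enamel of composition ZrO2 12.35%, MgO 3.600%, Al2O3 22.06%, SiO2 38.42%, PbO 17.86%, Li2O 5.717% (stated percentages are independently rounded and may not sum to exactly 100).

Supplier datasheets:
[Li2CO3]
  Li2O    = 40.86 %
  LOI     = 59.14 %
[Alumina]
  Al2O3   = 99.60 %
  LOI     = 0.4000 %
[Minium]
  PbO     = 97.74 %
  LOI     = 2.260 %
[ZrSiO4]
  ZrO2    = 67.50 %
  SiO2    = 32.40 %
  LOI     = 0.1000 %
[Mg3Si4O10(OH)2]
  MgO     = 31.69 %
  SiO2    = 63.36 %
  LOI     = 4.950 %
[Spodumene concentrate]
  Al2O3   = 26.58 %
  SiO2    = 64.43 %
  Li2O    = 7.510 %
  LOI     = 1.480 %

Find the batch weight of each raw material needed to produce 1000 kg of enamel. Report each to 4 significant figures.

The whole derivation maintains full float precision in every operation — the intermediate values are printed rounded to 4 significant figures when written out. Every reported number takes just one rounding; the derived quantities, which include the yield, ignition loss, glass mass, six oxide percentages, the totals, are recomputed in full float precision, as given in the problem or the answer, using the weight values at 1000 kg of glass.
Oxide mass targets, per 1000 kg enamel:
  ZrO2: 12.35% × 1000 = 123.5 kg
  MgO: 3.600% × 1000 = 36.00 kg
  Al2O3: 22.06% × 1000 = 220.6 kg
  SiO2: 38.42% × 1000 = 384.2 kg
  PbO: 17.86% × 1000 = 178.6 kg
  Li2O: 5.717% × 1000 = 57.17 kg
Checking each oxide sum using the reported weights, on the stated basis (delivered sums recover each target inside rounding margins):
  ZrO2: 183.0·0.6750 = 123.5 kg (target 123.5 kg)
  MgO: 113.6·0.3169 = 36.00 kg (target 36.00 kg)
  Al2O3: 116.7·0.9960 + 392.6·0.2658 = 220.6 kg (target 220.6 kg)
  SiO2: 183.0·0.3240 + 113.6·0.6336 + 392.6·0.6443 = 384.2 kg (target 384.2 kg)
  PbO: 182.7·0.9774 = 178.6 kg (target 178.6 kg)
  Li2O: 67.76·0.4086 + 392.6·0.07510 = 57.17 kg (target 57.17 kg)
Glass-mass closure: Σ batch − LOI loss = 1000 kg (oxide target masses add up to 1000 kg; stated basis 1000 kg — any gap is answer rounding).
Total batch = Σ batch = 1056 kg; the LOI term Σ batch·LOI equals 56.29 kg; the yield ratio, glass ÷ batch: 94.67%.

Batch per 1000 kg enamel:
  Li2CO3: 67.76 kg
  Alumina: 116.7 kg
  Minium: 182.7 kg
  ZrSiO4: 183.0 kg
  Mg3Si4O10(OH)2: 113.6 kg
  Spodumene concentrate: 392.6 kg
Total batch = 1056 kg; LOI loss = 56.29 kg; yield = 94.67%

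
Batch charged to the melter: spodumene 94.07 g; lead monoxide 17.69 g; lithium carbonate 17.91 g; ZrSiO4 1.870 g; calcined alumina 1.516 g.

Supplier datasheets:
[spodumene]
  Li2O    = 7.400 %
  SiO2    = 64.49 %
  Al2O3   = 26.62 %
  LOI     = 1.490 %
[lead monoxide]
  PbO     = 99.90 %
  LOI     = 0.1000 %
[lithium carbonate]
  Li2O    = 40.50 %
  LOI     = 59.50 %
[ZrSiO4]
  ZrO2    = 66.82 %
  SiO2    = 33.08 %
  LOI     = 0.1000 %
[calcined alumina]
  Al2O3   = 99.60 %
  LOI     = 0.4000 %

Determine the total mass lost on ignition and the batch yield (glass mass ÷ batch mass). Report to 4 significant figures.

LOI loss = 12.08 g; glass = 121.0 g; yield = 90.92%

The working math holds full precision from start to finish — mid-chain values are printed (rounded to four significant figures) alongside each step; every reported figure is rounded only once — derived quantities (ignition loss, glass mass, yield, the five compositions, the totals) are re-derived at full precision using the weight values for 121.0 g of glass as given in the problem or answer text.
Ignition loss by material:
  spodumene: 94.07 × 0.01490 = 1.402 g
  lead monoxide: 17.69 × 0.001000 = 0.01769 g
  lithium carbonate: 17.91 × 0.5950 = 10.66 g
  ZrSiO4: 1.870 × 0.001000 = 0.001870 g
  calcined alumina: 1.516 × 0.004000 = 0.006064 g
Total LOI = 12.08 g
Glass = batch − LOI = 133.1 − 12.08 = 121.0 g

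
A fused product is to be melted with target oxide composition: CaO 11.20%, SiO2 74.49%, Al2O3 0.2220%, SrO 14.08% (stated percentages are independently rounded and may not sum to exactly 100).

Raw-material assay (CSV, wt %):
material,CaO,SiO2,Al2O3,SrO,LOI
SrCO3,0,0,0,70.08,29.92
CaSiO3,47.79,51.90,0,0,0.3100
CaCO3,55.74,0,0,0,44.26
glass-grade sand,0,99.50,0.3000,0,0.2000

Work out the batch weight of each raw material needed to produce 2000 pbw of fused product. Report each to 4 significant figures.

The intermediate values appear with 4-significant-digit rounding on the page; the working math carries full float precision in every operation; every reported number is rounded only once; derived quantities (the four compositions, glass mass, ignition loss, the yield, the totals) are re-derived from the weighed amounts for 2000 pbw of glass in full precision, precisely as stated by the problem or the answer.
Target oxide masses per 2000 pbw fused product:
  CaO: 11.20% × 2000 = 224.0 pbw
  SiO2: 74.49% × 2000 = 1490 pbw
  Al2O3: 0.2220% × 2000 = 4.440 pbw
  SrO: 14.08% × 2000 = 281.6 pbw
Mass-balance tally per oxide on the weights just shown, versus the basis set out (sum by sum, the targets are met net of answer rounding effects):
  CaO: 33.14·0.4779 + 373.5·0.5574 = 224.0 pbw (target 224.0 pbw)
  SiO2: 33.14·0.5190 + 1480·0.9950 = 1490 pbw (target 1490 pbw)
  Al2O3: 1480·0.003000 = 4.440 pbw (target 4.440 pbw)
  SrO: 401.8·0.7008 = 281.6 pbw (target 281.6 pbw)
Glass-mass closure: the batch minus its LOI: 2000 pbw (summing oxide targets gives 2000 pbw; stated basis 2000 pbw — rounding explains the deltas).
Whole-batch sum: Σ batch = 2288 pbw; Σ batch·LOI gives LOI loss = 288.6 pbw; yield, glass over the total, = 87.39%.

Batch per 2000 pbw fused product:
  SrCO3: 401.8 pbw
  CaSiO3: 33.14 pbw
  CaCO3: 373.5 pbw
  glass-grade sand: 1480 pbw
Total batch = 2288 pbw; LOI loss = 288.6 pbw; yield = 87.39%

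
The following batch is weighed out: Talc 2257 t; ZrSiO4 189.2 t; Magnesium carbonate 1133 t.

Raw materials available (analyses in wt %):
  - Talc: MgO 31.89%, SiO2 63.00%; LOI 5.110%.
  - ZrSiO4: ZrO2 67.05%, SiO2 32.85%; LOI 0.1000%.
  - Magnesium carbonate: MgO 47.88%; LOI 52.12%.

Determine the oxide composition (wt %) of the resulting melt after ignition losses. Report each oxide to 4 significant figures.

All internal work keeps full precision at each step — working values appear rounded to 4 significant figures alongside each step — each reported figure sees exactly one rounding; derived quantities, which include totals, net glass mass, the yield, LOI, three oxide percentages, are computed at exact precision, exactly as printed in the problem or the answer, using the weight values at 2873 t of glass.
Delivered oxide masses:
  ZrO2: 189.2·0.6705 = 126.9 t
  MgO: 2257·0.3189 + 1133·0.4788 = 1262 t
  SiO2: 2257·0.6300 + 189.2·0.3285 = 1484 t
LOI: 2257·0.05110 + 189.2·0.001000 + 1133·0.5212 = 706.0 t
Resulting glass, batch − LOI: 3579 − 706.0 = 2873 t (the oxide masses sum to this)
oxide / glass × 100 gives the wt %

Glass mass = 2873 t (batch 3579 − LOI 706.0).
Composition: ZrO2 4.415%, MgO 43.93%, SiO2 51.65%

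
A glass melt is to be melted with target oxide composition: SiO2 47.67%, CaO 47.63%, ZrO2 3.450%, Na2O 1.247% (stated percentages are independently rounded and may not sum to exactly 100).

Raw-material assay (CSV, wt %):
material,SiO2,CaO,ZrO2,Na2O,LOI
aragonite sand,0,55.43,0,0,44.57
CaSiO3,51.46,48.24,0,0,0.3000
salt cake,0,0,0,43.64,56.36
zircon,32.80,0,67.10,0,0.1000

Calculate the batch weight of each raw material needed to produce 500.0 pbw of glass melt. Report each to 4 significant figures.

Mid-chain values are displayed rounded off to 4 significant digits when written out. Every computation carries full precision throughout — every reported result receives exactly one rounding. All derived quantities are computed using the weight values on 500.0 pbw of glass in exact precision (the four compositions, LOI, net glass mass, yield, the totals), exactly as shown in the question or the answer.
Oxide-by-oxide targets in 500.0 pbw glass melt:
  SiO2: 47.67% × 500.0 = 238.4 pbw
  CaO: 47.63% × 500.0 = 238.2 pbw
  ZrO2: 3.450% × 500.0 = 17.25 pbw
  Na2O: 1.247% × 500.0 = 6.235 pbw
Oxide-by-oxide audit given the weights on record, at the basis given (each sum matches its target mass modulo rounding of the values):
  SiO2: 446.8·0.5146 + 25.71·0.3280 = 238.4 pbw (target 238.4 pbw)
  CaO: 40.81·0.5543 + 446.8·0.4824 = 238.2 pbw (target 238.2 pbw)
  ZrO2: 25.71·0.6710 = 17.25 pbw (target 17.25 pbw)
  Na2O: 14.29·0.4364 = 6.236 pbw (target 6.235 pbw)
The glass-mass cross-check: net batch after ignition = 500.0 pbw (the Σ of target masses is 500.0 pbw; basis as stated: 500.0 pbw — a pure rounding effect).
Batch total: Σ batch = 527.6 pbw; ignition loss, Σ(batch × LOI) = 27.61 pbw; as yield: glass ÷ batch → 94.77%.

Batch per 500.0 pbw glass melt:
  aragonite sand: 40.81 pbw
  CaSiO3: 446.8 pbw
  salt cake: 14.29 pbw
  zircon: 25.71 pbw
Total batch = 527.6 pbw; LOI loss = 27.61 pbw; yield = 94.77%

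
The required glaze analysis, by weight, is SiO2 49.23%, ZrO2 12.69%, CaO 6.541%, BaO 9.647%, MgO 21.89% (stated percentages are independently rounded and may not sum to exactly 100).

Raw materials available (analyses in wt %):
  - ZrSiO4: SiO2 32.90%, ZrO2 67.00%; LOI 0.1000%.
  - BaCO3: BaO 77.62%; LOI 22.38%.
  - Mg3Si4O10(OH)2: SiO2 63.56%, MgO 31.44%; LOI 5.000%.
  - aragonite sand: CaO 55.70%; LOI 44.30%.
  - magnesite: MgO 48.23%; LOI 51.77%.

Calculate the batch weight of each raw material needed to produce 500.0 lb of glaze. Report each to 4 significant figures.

Batch per 500.0 lb glaze:
  ZrSiO4: 94.70 lb
  BaCO3: 62.14 lb
  Mg3Si4O10(OH)2: 338.3 lb
  aragonite sand: 58.72 lb
  magnesite: 6.435 lb
Total batch = 560.3 lb; LOI loss = 60.26 lb; yield = 89.24%

All internal work holds exact precision throughout. Intermediates are printed rounded to four significant digits at each printed step; every reported value is rounded once only — the derived quantities are recomputed at exact precision (yield, the totals, net glass mass, five oxide percentages, LOI) from the weighed amounts for 500.0 lb of glass exactly as printed in question or answer.
Oxide-by-oxide targets in 500.0 lb glaze:
  SiO2: 49.23% × 500.0 = 246.2 lb
  ZrO2: 12.69% × 500.0 = 63.45 lb
  CaO: 6.541% × 500.0 = 32.70 lb
  BaO: 9.647% × 500.0 = 48.24 lb
  MgO: 21.89% × 500.0 = 109.4 lb
Verifying the oxide balance given the weights on record, relative to the basis at hand (target by target, the sums agree within answer rounding):
  SiO2: 94.70·0.3290 + 338.3·0.6356 = 246.2 lb (target 246.2 lb)
  ZrO2: 94.70·0.6700 = 63.45 lb (target 63.45 lb)
  CaO: 58.72·0.5570 = 32.71 lb (target 32.70 lb)
  BaO: 62.14·0.7762 = 48.23 lb (target 48.24 lb)
  MgO: 338.3·0.3144 + 6.435·0.4823 = 109.5 lb (target 109.4 lb)
The glass-mass cross-check: batch total minus LOI = 500.0 lb (targets for the oxides total 500.0 lb; versus the stated basis of 500.0 lb — a pure rounding effect).
Batch total: Σ batch = 560.3 lb; Σ batch·LOI gives LOI loss = 60.26 lb; as yield: glass ÷ batch → 89.24%.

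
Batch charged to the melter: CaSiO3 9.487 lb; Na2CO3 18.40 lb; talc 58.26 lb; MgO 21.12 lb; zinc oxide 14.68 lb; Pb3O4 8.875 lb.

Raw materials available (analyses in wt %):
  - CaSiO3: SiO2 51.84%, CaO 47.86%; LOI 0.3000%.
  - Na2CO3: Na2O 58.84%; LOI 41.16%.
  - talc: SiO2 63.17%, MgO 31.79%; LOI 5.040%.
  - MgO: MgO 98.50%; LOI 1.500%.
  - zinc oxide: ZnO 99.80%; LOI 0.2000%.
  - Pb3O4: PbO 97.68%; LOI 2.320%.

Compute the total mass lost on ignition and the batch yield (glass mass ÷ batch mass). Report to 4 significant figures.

LOI loss = 11.09 lb; glass = 119.7 lb; yield = 91.52%

The whole derivation maintains full float precision end to end — in-progress results are printed rounded to four significant figures alongside each step; exactly one rounding goes into every reported value — derived quantities, including LOI, the yield, net glass mass, totals, the six compositions, are rebuilt starting from the weights for 119.7 lb of glass in full precision as set out in the question or the answer.
LOI of each material in turn:
  CaSiO3: 9.487 × 0.003000 = 0.02846 lb
  Na2CO3: 18.40 × 0.4116 = 7.573 lb
  talc: 58.26 × 0.05040 = 2.936 lb
  MgO: 21.12 × 0.01500 = 0.3168 lb
  zinc oxide: 14.68 × 0.002000 = 0.02936 lb
  Pb3O4: 8.875 × 0.02320 = 0.2059 lb
Total LOI = 11.09 lb
Glass = batch − LOI = 130.8 − 11.09 = 119.7 lb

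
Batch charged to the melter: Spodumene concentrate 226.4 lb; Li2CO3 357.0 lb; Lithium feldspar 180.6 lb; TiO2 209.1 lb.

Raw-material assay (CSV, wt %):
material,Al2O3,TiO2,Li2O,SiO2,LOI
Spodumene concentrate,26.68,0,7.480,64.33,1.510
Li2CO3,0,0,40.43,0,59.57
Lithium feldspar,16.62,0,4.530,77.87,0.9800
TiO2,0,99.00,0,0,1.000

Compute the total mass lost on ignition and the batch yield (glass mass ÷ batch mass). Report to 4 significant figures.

In-progress results appear with 4-significant-digit rounding as written; every computation maintains exact precision at every stage. Exactly one rounding goes into every reported result — all derived quantities, including net glass mass, the four compositions, yield, ignition loss, totals, are re-derived from the batch weights at 753.2 lb of glass in exact precision, as given in either problem or answer.
Per-material ignition loss:
  Spodumene concentrate: 226.4 × 0.01510 = 3.419 lb
  Li2CO3: 357.0 × 0.5957 = 212.7 lb
  Lithium feldspar: 180.6 × 0.009800 = 1.770 lb
  TiO2: 209.1 × 0.01000 = 2.091 lb
Total LOI = 219.9 lb
Glass = batch − LOI = 973.1 − 219.9 = 753.2 lb

LOI loss = 219.9 lb; glass = 753.2 lb; yield = 77.40%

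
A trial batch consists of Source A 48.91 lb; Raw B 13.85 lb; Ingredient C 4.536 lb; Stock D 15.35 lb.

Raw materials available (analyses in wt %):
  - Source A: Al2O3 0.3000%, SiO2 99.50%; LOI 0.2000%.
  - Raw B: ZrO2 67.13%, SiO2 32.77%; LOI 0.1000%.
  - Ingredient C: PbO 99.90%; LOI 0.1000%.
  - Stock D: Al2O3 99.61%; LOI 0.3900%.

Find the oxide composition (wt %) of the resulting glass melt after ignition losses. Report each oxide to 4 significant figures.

Glass mass = 82.47 lb (batch 82.65 − LOI 0.1761).
Composition: ZrO2 11.27%, PbO 5.495%, Al2O3 18.72%, SiO2 64.51%

Working values are printed rounded to 4 significant figures within the worked lines — all arithmetic runs at exact precision at each step. Each reported figure sees exactly one rounding; all derived quantities, including the totals, the four compositions, net glass mass, the yield, ignition loss, are recomputed from the weighed amounts for 82.47 lb of glass at full float precision, as they appear in the problem or answer text.
Delivered oxide masses:
  ZrO2: 13.85·0.6713 = 9.298 lb
  PbO: 4.536·0.9990 = 4.531 lb
  Al2O3: 48.91·0.003000 + 15.35·0.9961 = 15.44 lb
  SiO2: 48.91·0.9950 + 13.85·0.3277 = 53.20 lb
LOI: 48.91·0.002000 + 13.85·0.001000 + 4.536·0.001000 + 15.35·0.003900 = 0.1761 lb
Glass mass = batch − LOI = 82.65 − 0.1761 = 82.47 lb (= Σ oxide masses)
oxide / glass × 100 gives the wt %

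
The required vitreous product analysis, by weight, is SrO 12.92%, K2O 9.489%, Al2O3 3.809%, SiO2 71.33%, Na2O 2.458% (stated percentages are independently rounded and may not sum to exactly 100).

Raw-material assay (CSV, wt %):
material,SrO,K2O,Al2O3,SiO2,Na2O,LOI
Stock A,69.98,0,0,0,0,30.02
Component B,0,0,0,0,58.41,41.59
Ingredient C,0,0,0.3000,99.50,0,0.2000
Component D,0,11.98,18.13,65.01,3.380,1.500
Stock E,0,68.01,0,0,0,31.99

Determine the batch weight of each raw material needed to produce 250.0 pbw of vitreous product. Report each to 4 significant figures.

All internal work holds full precision at each step. Intermediates are shown rounded off to 4 significant digits when written out; each reported number carries a single rounding; all derived quantities are carried at exact precision (net glass mass, five oxide percentages, the totals, the yield, ignition loss) using the weight values on 250.0 pbw of glass, precisely as stated by the problem or the answer.
Per-oxide target masses for 250.0 pbw vitreous product:
  SrO: 12.92% × 250.0 = 32.30 pbw
  K2O: 9.489% × 250.0 = 23.72 pbw
  Al2O3: 3.809% × 250.0 = 9.522 pbw
  SiO2: 71.33% × 250.0 = 178.3 pbw
  Na2O: 2.458% × 250.0 = 6.145 pbw
Mass-balance tally per oxide on the weights just shown, per the basis as stated (each sum matches its target mass exact up to rounding of places):
  SrO: 46.16·0.6998 = 32.30 pbw (target 32.30 pbw)
  K2O: 50.10·0.1198 + 26.06·0.6801 = 23.73 pbw (target 23.72 pbw)
  Al2O3: 146.5·0.003000 + 50.10·0.1813 = 9.523 pbw (target 9.522 pbw)
  SiO2: 146.5·0.9950 + 50.10·0.6501 = 178.3 pbw (target 178.3 pbw)
  Na2O: 7.621·0.5841 + 50.10·0.03380 = 6.145 pbw (target 6.145 pbw)
The glass-mass cross-check: batch Σ − ignition loss = 250.0 pbw (the Σ of target masses is 250.0 pbw; with the basis standing at 250.0 pbw — a pure rounding effect).
Batch total: Σ batch = 276.4 pbw; LOI loss = Σ batch·LOI = 26.41 pbw; yield: glass divided by total = 90.45%.

Batch per 250.0 pbw vitreous product:
  Stock A: 46.16 pbw
  Component B: 7.621 pbw
  Ingredient C: 146.5 pbw
  Component D: 50.10 pbw
  Stock E: 26.06 pbw
Total batch = 276.4 pbw; LOI loss = 26.41 pbw; yield = 90.45%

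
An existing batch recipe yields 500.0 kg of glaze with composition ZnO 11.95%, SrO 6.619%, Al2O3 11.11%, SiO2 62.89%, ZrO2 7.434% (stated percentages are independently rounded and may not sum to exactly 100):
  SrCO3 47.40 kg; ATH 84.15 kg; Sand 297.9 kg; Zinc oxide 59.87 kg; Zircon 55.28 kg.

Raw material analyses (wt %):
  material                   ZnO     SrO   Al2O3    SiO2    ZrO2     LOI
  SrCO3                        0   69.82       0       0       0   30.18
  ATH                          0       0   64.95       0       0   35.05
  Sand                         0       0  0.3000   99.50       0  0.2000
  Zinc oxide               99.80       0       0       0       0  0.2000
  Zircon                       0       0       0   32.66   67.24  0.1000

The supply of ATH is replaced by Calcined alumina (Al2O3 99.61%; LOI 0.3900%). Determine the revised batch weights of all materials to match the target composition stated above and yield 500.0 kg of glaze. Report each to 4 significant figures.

Values along the way are printed rounded to four significant digits at each printed step; every computation runs at full float precision throughout — a single rounding produces every reported value; the derived quantities are re-derived at full float precision (the totals, yield, LOI, net glass mass, five oxide percentages) from the batch weights per 500.0 kg of glass, exactly as shown in the problem or answer text.
Per-oxide target masses for 500.0 kg glaze:
  ZnO: 11.95% × 500.0 = 59.75 kg
  SrO: 6.619% × 500.0 = 33.10 kg
  Al2O3: 11.11% × 500.0 = 55.55 kg
  SiO2: 62.89% × 500.0 = 314.4 kg
  ZrO2: 7.434% × 500.0 = 37.17 kg
Per-oxide balance check from the weights as reported, under the basis named above (delivered sums recover each target net of answer rounding effects):
  ZnO: 59.87·0.9980 = 59.75 kg (target 59.75 kg)
  SrO: 47.40·0.6982 = 33.09 kg (target 33.10 kg)
  Al2O3: 54.87·0.9961 + 297.9·0.003000 = 55.55 kg (target 55.55 kg)
  SiO2: 297.9·0.9950 + 55.28·0.3266 = 314.5 kg (target 314.4 kg)
  ZrO2: 55.28·0.6724 = 37.17 kg (target 37.17 kg)
Consistency of the glass mass: Σ batch − LOI loss = 500.0 kg (the Σ of target masses is 500.0 kg; with the basis standing at 500.0 kg — rounding explains the deltas).
Whole-batch sum: Σ batch = 515.3 kg; ignition loss, Σ(batch × LOI) = 15.29 kg; yield = glass ÷ total batch = 97.03%.

Revised batch per 500.0 kg glaze:
  SrCO3: 47.40 kg
  Calcined alumina: 54.87 kg
  Sand: 297.9 kg
  Zinc oxide: 59.87 kg
  Zircon: 55.28 kg
Total batch = 515.3 kg; LOI loss = 15.29 kg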